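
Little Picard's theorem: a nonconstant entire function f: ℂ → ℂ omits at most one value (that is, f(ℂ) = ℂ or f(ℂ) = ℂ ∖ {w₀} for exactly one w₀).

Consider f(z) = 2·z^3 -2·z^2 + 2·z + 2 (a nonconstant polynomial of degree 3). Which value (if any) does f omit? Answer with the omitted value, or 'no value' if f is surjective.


Little Picard bounds the complement of f(ℂ) to at most one point.
For every w ∈ ℂ, the equation p(z) − w = 0 is a nonconstant polynomial in z and hence has at least one root by the fundamental theorem of algebra. So p is surjective onto ℂ, omitting no value.

Omitted value: no value.


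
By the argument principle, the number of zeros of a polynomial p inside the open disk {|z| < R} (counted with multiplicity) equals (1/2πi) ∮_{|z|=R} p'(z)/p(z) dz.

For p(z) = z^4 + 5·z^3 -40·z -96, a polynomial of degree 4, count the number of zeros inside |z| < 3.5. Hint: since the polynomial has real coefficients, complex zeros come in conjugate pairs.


The zeros of p are: 3, (-2 + 2i), (-2 - 2i), -4.
Their magnitudes are: 3, 2.828, 2.828, 4.
Zeros with |z| < R = 3.5: 3, (-2 + 2i), (-2 - 2i).
Count = 3.
By the argument principle, (1/2πi) ∮_{|z|=R} p'(z)/p(z) dz equals exactly this count.

Number of zeros inside |z| < 3.5: 3.


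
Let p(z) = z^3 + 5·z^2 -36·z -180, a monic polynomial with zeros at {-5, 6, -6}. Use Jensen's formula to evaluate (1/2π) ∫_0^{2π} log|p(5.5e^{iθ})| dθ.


Zeros: -6, -5, 6; r = 5.5.
Inside |z| < r: -5. Outside (|z| ≥ r): -6, 6.
p(0) = -180, so log|p(0)| = log(180) = 5.1930.
Apply Jensen: I(r) = log|p(0)| + Σ_k log(r/|z_k|), summed over zeros inside |z| < r.
  log(r/|z_k|) for z_k = -5: log(5.5/5) = 0.0953
  Outside zeros (-6, 6) contribute nothing to the Jensen sum.
Sum over inside zeros: 0.0953.
I(r) = log|p(0)| + (inside sum) = 5.1930 + 0.0953 = 5.2883.
Note: since some zeros are outside |z| ≤ r, the simplified n·log(r) form does NOT apply — only the inside zeros contribute.

I(r) ≈ 5.2883.


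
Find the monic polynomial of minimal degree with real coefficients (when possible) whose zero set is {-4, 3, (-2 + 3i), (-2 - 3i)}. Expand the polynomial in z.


The polynomial is p(z) = ∏_{α ∈ S} (z − α), where S = {-4, 3, (-2 + 3i), (-2 - 3i)}.
Expanding the product yields: p(z) = z^4 + 5·z^3 + 5·z^2 -35·z -156.
Note conjugate pairs combine to real quadratics: (z − (-2+3i))(z − (-2−3i)) = z² + 4z + 13.
The resulting polynomial has degree 4 and real coefficients as required.

p(z) = z^4 + 5·z^3 + 5·z^2 -35·z -156.


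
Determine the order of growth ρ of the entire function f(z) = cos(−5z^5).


Write cos(w) = (e^{iw} ± e^{−iw})/(2 or 2i), so |cos(w)| ≤ e^{|w|}. With w = −5z^5, |w| ≤ 5r^5 + 0 on |z|=r, giving M(r) ≤ e^{5r^5 + 0} and ρ ≤ 5. For the lower bound, choose z on |z|=r with -5z^5 purely imaginary of modulus 5r^5; then |cos(−5z^5)| grows like e^{5r^5}/2, so ρ ≥ 5. Hence ρ = 5.
Therefore ρ = 5.

Order ρ = 5.


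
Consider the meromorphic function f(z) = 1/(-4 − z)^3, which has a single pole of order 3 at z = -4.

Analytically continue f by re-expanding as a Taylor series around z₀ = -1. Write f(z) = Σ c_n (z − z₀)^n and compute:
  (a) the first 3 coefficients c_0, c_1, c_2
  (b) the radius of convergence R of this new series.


Let w = z − z₀, so z = z₀ + w.
Then -4 − z = -4 − (z₀ + w) = (-4 − z₀) − w = -3 − w.
f(z) = 1/(-3 − w)^3 = (1/(-3)^3) · (1 − w/(-3))^{−3}.
By the binomial series (1−u)^{−3} = Σ_{n≥0} C(n+2, 2) u^n for |u|<1, with u = w/(-3):
  c_n = C(n+2, 2) / (-3)^(n+3).
  c_0 = 1/(-3)^3 = -1/27.
  c_1 = 3/(-3)^4 = 1/27.
  c_2 = 6/(-3)^5 = -2/81.
The series is valid for |w/d| < 1, i.e. |z − z₀| < |d|.
Radius of convergence: R = |-4 − z₀| = |-3| = 3 (distance from z₀ to the singularity z = -4).

c_0 = -1/27, c_1 = 1/27, c_2 = -2/81; R = 3.


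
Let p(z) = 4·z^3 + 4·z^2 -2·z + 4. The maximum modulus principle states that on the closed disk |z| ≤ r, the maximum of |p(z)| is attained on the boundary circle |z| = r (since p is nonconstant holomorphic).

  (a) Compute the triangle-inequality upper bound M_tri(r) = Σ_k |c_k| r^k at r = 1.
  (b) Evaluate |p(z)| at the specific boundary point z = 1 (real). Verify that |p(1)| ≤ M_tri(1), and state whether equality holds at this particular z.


Coefficients: c_0 = 4, c_1 = -2, c_2 = 4, c_3 = 4. Radius r = 1.
Part (a). Triangle bound: M_tri(r) = Σ_k |c_k| r^k
  = |4|·1^0 + |-2|·1^1 + |4|·1^2 + |4|·1^3
  = 4 + 2 + 4 + 4 = 14.
This bounds M(r) := max_{|z|=r} |p(z)| from above; equality holds iff all terms c_k z^k can be made to align in phase at a single z on |z|=r.
Part (b). At z = 1 (real, on the circle |z| = r):
  p(1) = (4)·1^0 + (-2)·1^1 + (4)·1^2 + (4)·1^3 = 10.
  |p(1)| = 10.
Check: |p(1)| = 10 ≤ 14 = M_tri(1). ✓ Equality does not hold at z = 1 (the coefficients have mixed signs, so the terms do not all align in phase there).

M_tri(1) = 14; |p(1)| = 10; equality at z=1: no.


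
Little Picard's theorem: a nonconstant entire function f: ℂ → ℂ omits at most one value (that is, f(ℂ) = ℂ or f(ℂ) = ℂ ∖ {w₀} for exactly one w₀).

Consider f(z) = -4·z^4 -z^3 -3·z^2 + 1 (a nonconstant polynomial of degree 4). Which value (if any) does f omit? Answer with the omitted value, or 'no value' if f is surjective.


Little Picard bounds the complement of f(ℂ) to at most one point.
For every w ∈ ℂ, the equation p(z) − w = 0 is a nonconstant polynomial in z and hence has at least one root by the fundamental theorem of algebra. So p is surjective onto ℂ, omitting no value.

Omitted value: no value.


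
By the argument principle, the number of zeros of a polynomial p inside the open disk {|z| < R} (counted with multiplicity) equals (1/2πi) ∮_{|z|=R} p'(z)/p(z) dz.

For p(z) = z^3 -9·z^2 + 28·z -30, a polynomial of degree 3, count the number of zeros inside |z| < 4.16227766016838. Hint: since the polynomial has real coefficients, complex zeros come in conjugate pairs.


The zeros of p are: 3, (3 + 1i), (3 - 1i).
Their magnitudes are: 3, 3.162, 3.162.
Zeros with |z| < R = 4.16227766016838: 3, (3 + 1i), (3 - 1i).
Count = 3.
By the argument principle, (1/2πi) ∮_{|z|=R} p'(z)/p(z) dz equals exactly this count.

Number of zeros inside |z| < 4.16227766016838: 3.


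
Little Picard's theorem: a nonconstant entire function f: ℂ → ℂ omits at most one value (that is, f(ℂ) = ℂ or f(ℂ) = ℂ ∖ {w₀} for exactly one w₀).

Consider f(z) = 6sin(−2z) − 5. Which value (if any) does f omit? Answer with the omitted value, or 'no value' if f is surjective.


Little Picard bounds the complement of f(ℂ) to at most one point.
sin is entire and surjective onto ℂ: for every w ∈ ℂ, sin(ζ) = w has a solution ζ ∈ ℂ (e.g., via the complex inverse arcsin). With ζ = −2z this gives z = ζ/(-2). Then 6·sin(−2z) takes every value in 6·ℂ = ℂ, and adding -5 is a bijection of ℂ. So f is surjective and omits no value. (Note: only on the real line is sin bounded by [−1, 1].)

Omitted value: no value.


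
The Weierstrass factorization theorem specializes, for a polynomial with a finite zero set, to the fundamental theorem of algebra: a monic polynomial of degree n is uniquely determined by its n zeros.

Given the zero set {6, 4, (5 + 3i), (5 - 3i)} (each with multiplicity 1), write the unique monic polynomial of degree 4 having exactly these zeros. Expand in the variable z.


The polynomial is p(z) = ∏_{α ∈ S} (z − α), where S = {6, 4, (5 + 3i), (5 - 3i)}.
Expanding the product yields: p(z) = z^4 -20·z^3 + 158·z^2 -580·z + 816.
Note conjugate pairs combine to real quadratics: (z − (5+3i))(z − (5−3i)) = z² − 10z + 34.
The resulting polynomial has degree 4 and real coefficients as required.

p(z) = z^4 -20·z^3 + 158·z^2 -580·z + 816.


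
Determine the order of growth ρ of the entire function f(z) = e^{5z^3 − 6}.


|e^{5z^3 − 6}| = e^{Re(5·z^3) + -6} ≤ e^{5|z|^3 + -6} = e^{5r^3 + -6} on |z| = r, so ρ ≤ 3. Choosing z on |z|=r so that 5·z^3 is real positive (always possible by picking arg z appropriately) gives |f(z)| = e^{5r^3 + -6}, matching the bound. The additive constant -6 does not affect log log M(r) ~ 3·log r. Hence ρ = 3.
Therefore ρ = 3.

Order ρ = 3.


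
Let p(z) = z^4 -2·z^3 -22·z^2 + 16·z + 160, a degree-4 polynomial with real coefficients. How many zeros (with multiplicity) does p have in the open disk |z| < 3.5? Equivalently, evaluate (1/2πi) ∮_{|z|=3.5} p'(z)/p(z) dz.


The zeros of p are: (-3 + 1i), (-3 - 1i), 4, 4.
Their magnitudes are: 3.162, 3.162, 4, 4.
Zeros with |z| < R = 3.5: (-3 + 1i), (-3 - 1i).
Count = 2.
By the argument principle, (1/2πi) ∮_{|z|=R} p'(z)/p(z) dz equals exactly this count.

Number of zeros inside |z| < 3.5: 2.


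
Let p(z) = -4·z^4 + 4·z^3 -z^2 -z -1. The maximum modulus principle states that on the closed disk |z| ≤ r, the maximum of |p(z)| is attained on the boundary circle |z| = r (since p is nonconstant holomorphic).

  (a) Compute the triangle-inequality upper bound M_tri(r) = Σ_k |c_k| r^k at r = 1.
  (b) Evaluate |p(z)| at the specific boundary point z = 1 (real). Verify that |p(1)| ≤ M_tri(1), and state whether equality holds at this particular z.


Coefficients: c_0 = -1, c_1 = -1, c_2 = -1, c_3 = 4, c_4 = -4. Radius r = 1.
Part (a). Triangle bound: M_tri(r) = Σ_k |c_k| r^k
  = |-1|·1^0 + |-1|·1^1 + |-1|·1^2 + |4|·1^3 + |-4|·1^4
  = 1 + 1 + 1 + 4 + 4 = 11.
This bounds M(r) := max_{|z|=r} |p(z)| from above; equality holds iff all terms c_k z^k can be made to align in phase at a single z on |z|=r.
Part (b). At z = 1 (real, on the circle |z| = r):
  p(1) = (-1)·1^0 + (-1)·1^1 + (-1)·1^2 + (4)·1^3 + (-4)·1^4 = -3.
  |p(1)| = 3.
Check: |p(1)| = 3 ≤ 11 = M_tri(1). ✓ Equality does not hold at z = 1 (the coefficients have mixed signs, so the terms do not all align in phase there).

M_tri(1) = 11; |p(1)| = 3; equality at z=1: no.


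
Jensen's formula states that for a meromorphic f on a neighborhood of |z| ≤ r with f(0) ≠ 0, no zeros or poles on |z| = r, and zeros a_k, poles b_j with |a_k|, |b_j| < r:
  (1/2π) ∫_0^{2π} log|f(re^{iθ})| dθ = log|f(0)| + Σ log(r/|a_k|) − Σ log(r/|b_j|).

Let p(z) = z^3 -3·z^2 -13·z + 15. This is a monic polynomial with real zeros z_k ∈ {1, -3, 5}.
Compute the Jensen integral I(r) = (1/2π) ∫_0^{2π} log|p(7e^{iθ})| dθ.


Zeros: -3, 1, 5; r = 7.
Inside |z| < r: -3, 1, 5. Outside (|z| ≥ r): ∅.
p(0) = 15, so log|p(0)| = log(15) = 2.7081.
Apply Jensen: I(r) = log|p(0)| + Σ_k log(r/|z_k|), summed over zeros inside |z| < r.
  log(r/|z_k|) for z_k = 1: log(7/1) = 1.9459
  log(r/|z_k|) for z_k = -3: log(7/3) = 0.8473
  log(r/|z_k|) for z_k = 5: log(7/5) = 0.3365
Sum over inside zeros: 3.1297.
I(r) = log|p(0)| + (inside sum) = 2.7081 + 3.1297 = 5.8377.
Closed form (all zeros inside, monic): I(r) = n·log(r) = 3·log(7) = 5.8377. ✓

I(r) ≈ 5.8377.


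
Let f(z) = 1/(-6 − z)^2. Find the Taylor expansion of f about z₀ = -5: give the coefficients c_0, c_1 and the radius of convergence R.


Let w = z − z₀, so z = z₀ + w.
Then -6 − z = -6 − (z₀ + w) = (-6 − z₀) − w = -1 − w.
f(z) = 1/(-1 − w)^2 = (1/(-1)^2) · (1 − w/(-1))^{−2}.
By the binomial series (1−u)^{−2} = Σ_{n≥0} C(n+1, 1) u^n for |u|<1, with u = w/(-1):
  c_n = C(n+1, 1) / (-1)^(n+2).
  c_0 = 1/(-1)^2 = 1.
  c_1 = 2/(-1)^3 = -2.
The series is valid for |w/d| < 1, i.e. |z − z₀| < |d|.
Radius of convergence: R = |-6 − z₀| = |-1| = 1 (distance from z₀ to the singularity z = -6).

c_0 = 1, c_1 = -2; R = 1.


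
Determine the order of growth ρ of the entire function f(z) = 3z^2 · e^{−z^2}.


M(r) = max_{|z|=r} |3|·|z|^2·|e^{−z^2}| = 3·r^2 · e^{1r^2} (the factors attain their maxima compatibly on |z|=r). Then log M(r) = log 3 + 2·log r + 1r^2, dominated by the last term, so log log M(r) ~ 2·log r. The polynomial factor 3z^2 contributes only a log r term and does not affect the order. ρ = 2.
Therefore ρ = 2.

Order ρ = 2.


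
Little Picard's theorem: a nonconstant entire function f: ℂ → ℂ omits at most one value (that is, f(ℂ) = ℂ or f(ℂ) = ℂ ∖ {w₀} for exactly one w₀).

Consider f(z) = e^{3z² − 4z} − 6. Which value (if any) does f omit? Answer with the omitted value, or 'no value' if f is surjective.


Little Picard bounds the complement of f(ℂ) to at most one point.
The exponent g(z) = 3z² − 4z is a nonconstant polynomial, hence surjective onto ℂ. So e^{g(z)} takes every value in {e^w : w ∈ ℂ} = ℂ ∖ {0}. Adding -6 shifts the range to ℂ ∖ {-6}. f omits exactly -6.

Omitted value: -6.


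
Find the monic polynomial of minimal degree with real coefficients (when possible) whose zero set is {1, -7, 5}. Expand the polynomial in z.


The polynomial is p(z) = ∏_{α ∈ S} (z − α), where S = {1, -7, 5}.
Expanding the product yields: p(z) = z^3 + z^2 -37·z + 35.
The resulting polynomial has degree 3 and real coefficients as required.

p(z) = z^3 + z^2 -37·z + 35.


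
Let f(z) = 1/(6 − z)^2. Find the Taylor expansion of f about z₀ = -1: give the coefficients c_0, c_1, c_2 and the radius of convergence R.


Let w = z − z₀, so z = z₀ + w.
Then 6 − z = 6 − (z₀ + w) = (6 − z₀) − w = 7 − w.
f(z) = 1/(7 − w)^2 = (1/(7)^2) · (1 − w/(7))^{−2}.
By the binomial series (1−u)^{−2} = Σ_{n≥0} C(n+1, 1) u^n for |u|<1, with u = w/(7):
  c_n = C(n+1, 1) / (7)^(n+2).
  c_0 = 1/(7)^2 = 1/49.
  c_1 = 2/(7)^3 = 2/343.
  c_2 = 3/(7)^4 = 3/2401.
The series is valid for |w/d| < 1, i.e. |z − z₀| < |d|.
Radius of convergence: R = |6 − z₀| = |7| = 7 (distance from z₀ to the singularity z = 6).

c_0 = 1/49, c_1 = 2/343, c_2 = 3/2401; R = 7.


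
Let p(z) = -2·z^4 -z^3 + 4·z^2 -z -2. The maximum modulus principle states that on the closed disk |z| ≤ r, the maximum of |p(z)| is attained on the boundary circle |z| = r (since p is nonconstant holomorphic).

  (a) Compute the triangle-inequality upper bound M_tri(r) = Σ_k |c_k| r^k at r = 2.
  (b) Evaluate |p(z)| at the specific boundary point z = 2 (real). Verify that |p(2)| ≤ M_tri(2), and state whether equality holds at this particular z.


Coefficients: c_0 = -2, c_1 = -1, c_2 = 4, c_3 = -1, c_4 = -2. Radius r = 2.
Part (a). Triangle bound: M_tri(r) = Σ_k |c_k| r^k
  = |-2|·2^0 + |-1|·2^1 + |4|·2^2 + |-1|·2^3 + |-2|·2^4
  = 2 + 2 + 16 + 8 + 32 = 60.
This bounds M(r) := max_{|z|=r} |p(z)| from above; equality holds iff all terms c_k z^k can be made to align in phase at a single z on |z|=r.
Part (b). At z = 2 (real, on the circle |z| = r):
  p(2) = (-2)·2^0 + (-1)·2^1 + (4)·2^2 + (-1)·2^3 + (-2)·2^4 = -28.
  |p(2)| = 28.
Check: |p(2)| = 28 ≤ 60 = M_tri(2). ✓ Equality does not hold at z = 2 (the coefficients have mixed signs, so the terms do not all align in phase there).

M_tri(2) = 60; |p(2)| = 28; equality at z=2: no.


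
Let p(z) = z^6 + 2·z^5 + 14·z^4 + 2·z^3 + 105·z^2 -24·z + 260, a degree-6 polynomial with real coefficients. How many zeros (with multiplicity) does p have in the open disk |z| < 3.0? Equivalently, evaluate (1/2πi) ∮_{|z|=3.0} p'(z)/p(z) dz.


The zeros of p are: (0 + 2i), (0 - 2i), (-2 + 3i), (-2 - 3i), (1 + 2i), (1 - 2i).
Their magnitudes are: 2, 2, 3.606, 3.606, 2.236, 2.236.
Zeros with |z| < R = 3.0: (0 + 2i), (0 - 2i), (1 + 2i), (1 - 2i).
Count = 4.
By the argument principle, (1/2πi) ∮_{|z|=R} p'(z)/p(z) dz equals exactly this count.

Number of zeros inside |z| < 3.0: 4.


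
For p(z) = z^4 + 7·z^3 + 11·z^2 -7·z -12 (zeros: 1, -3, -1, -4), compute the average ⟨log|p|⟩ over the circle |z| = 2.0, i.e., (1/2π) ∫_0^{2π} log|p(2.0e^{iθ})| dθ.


Zeros: -4, -3, -1, 1; r = 2.0.
Inside |z| < r: -1, 1. Outside (|z| ≥ r): -4, -3.
p(0) = -12, so log|p(0)| = log(12) = 2.4849.
Apply Jensen: I(r) = log|p(0)| + Σ_k log(r/|z_k|), summed over zeros inside |z| < r.
  log(r/|z_k|) for z_k = 1: log(2.0/1) = 0.6931
  log(r/|z_k|) for z_k = -1: log(2.0/1) = 0.6931
  Outside zeros (-4, -3) contribute nothing to the Jensen sum.
Sum over inside zeros: 1.3863.
I(r) = log|p(0)| + (inside sum) = 2.4849 + 1.3863 = 3.8712.
Note: since some zeros are outside |z| ≤ r, the simplified n·log(r) form does NOT apply — only the inside zeros contribute.

I(r) ≈ 3.8712.


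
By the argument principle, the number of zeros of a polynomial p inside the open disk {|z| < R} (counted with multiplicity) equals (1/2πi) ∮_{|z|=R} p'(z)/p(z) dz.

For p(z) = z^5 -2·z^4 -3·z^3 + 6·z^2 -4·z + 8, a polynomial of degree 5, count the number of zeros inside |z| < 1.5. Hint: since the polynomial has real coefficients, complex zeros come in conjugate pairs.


The zeros of p are: 2, (0 + 1i), (0 - 1i), -2, 2.
Their magnitudes are: 2, 1, 1, 2, 2.
Zeros with |z| < R = 1.5: (0 + 1i), (0 - 1i).
Count = 2.
By the argument principle, (1/2πi) ∮_{|z|=R} p'(z)/p(z) dz equals exactly this count.

Number of zeros inside |z| < 1.5: 2.


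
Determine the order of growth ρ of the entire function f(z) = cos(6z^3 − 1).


Write cos(w) = (e^{iw} ± e^{−iw})/(2 or 2i), so |cos(w)| ≤ e^{|w|}. With w = 6z^3 − 1, |w| ≤ 6r^3 + 1 on |z|=r, giving M(r) ≤ e^{6r^3 + 1} and ρ ≤ 3. For the lower bound, choose z on |z|=r with 6z^3 purely imaginary of modulus 6r^3; then |cos(6z^3 − 1)| grows like e^{6r^3}/2, so ρ ≥ 3. Hence ρ = 3.
Therefore ρ = 3.

Order ρ = 3.


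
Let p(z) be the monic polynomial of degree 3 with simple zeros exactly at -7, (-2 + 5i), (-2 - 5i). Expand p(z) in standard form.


The polynomial is p(z) = ∏_{α ∈ S} (z − α), where S = {-7, (-2 + 5i), (-2 - 5i)}.
Expanding the product yields: p(z) = z^3 + 11·z^2 + 57·z + 203.
Note conjugate pairs combine to real quadratics: (z − (-2+5i))(z − (-2−5i)) = z² + 4z + 29.
The resulting polynomial has degree 3 and real coefficients as required.

p(z) = z^3 + 11·z^2 + 57·z + 203.


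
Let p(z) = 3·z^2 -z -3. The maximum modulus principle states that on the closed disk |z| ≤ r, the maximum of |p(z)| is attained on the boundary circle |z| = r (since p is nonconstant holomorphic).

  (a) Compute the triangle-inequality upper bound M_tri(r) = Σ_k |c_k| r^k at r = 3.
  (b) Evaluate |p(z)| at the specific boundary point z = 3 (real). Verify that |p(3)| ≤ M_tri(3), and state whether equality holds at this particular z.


Coefficients: c_0 = -3, c_1 = -1, c_2 = 3. Radius r = 3.
Part (a). Triangle bound: M_tri(r) = Σ_k |c_k| r^k
  = |-3|·3^0 + |-1|·3^1 + |3|·3^2
  = 3 + 3 + 27 = 33.
This bounds M(r) := max_{|z|=r} |p(z)| from above; equality holds iff all terms c_k z^k can be made to align in phase at a single z on |z|=r.
Part (b). At z = 3 (real, on the circle |z| = r):
  p(3) = (-3)·3^0 + (-1)·3^1 + (3)·3^2 = 21.
  |p(3)| = 21.
Check: |p(3)| = 21 ≤ 33 = M_tri(3). ✓ Equality does not hold at z = 3 (the coefficients have mixed signs, so the terms do not all align in phase there).

M_tri(3) = 33; |p(3)| = 21; equality at z=3: no.


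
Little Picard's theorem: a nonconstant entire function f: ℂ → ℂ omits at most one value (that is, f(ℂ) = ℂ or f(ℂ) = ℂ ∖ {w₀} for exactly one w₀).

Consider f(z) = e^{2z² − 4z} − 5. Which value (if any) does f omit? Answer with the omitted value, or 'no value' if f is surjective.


Little Picard bounds the complement of f(ℂ) to at most one point.
The exponent g(z) = 2z² − 4z is a nonconstant polynomial, hence surjective onto ℂ. So e^{g(z)} takes every value in {e^w : w ∈ ℂ} = ℂ ∖ {0}. Adding -5 shifts the range to ℂ ∖ {-5}. f omits exactly -5.

Omitted value: -5.


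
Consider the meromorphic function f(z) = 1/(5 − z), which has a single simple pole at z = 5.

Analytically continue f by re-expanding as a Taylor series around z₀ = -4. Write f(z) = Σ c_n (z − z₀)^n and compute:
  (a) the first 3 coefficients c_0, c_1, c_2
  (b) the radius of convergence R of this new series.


Let w = z − z₀, so z = z₀ + w.
Then 5 − z = 5 − (z₀ + w) = (5 − z₀) − w = 9 − w.
f(z) = 1/(9 − w) = (1/(9)) · 1/(1 − w/(9)) = Σ_{n≥0} w^n / (9)^(n+1).
So c_n = 1/(9)^(n+1):
  c_0 = 1/(9)^1 = 1/9.
  c_1 = 1/(9)^2 = 1/81.
  c_2 = 1/(9)^3 = 1/729.
The series is valid for |w/d| < 1, i.e. |z − z₀| < |d|.
Radius of convergence: R = |5 − z₀| = |9| = 9 (distance from z₀ to the singularity z = 5).

c_0 = 1/9, c_1 = 1/81, c_2 = 1/729; R = 9.


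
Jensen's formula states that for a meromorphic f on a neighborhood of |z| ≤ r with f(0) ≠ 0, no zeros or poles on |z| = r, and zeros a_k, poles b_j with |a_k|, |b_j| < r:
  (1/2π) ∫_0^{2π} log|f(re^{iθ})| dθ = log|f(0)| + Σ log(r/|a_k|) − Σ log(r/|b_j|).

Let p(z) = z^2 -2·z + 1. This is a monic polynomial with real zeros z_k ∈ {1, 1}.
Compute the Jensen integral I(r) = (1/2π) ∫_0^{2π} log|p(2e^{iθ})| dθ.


Zeros: 1, 1; r = 2.
Inside |z| < r: 1, 1. Outside (|z| ≥ r): ∅.
p(0) = 1, so log|p(0)| = log(1) = 0.0000.
Apply Jensen: I(r) = log|p(0)| + Σ_k log(r/|z_k|), summed over zeros inside |z| < r.
  log(r/|z_k|) for z_k = 1: log(2/1) = 0.6931
  log(r/|z_k|) for z_k = 1: log(2/1) = 0.6931
Sum over inside zeros: 1.3863.
I(r) = log|p(0)| + (inside sum) = 0.0000 + 1.3863 = 1.3863.
Closed form (all zeros inside, monic): I(r) = n·log(r) = 2·log(2) = 1.3863. ✓

I(r) ≈ 1.3863.


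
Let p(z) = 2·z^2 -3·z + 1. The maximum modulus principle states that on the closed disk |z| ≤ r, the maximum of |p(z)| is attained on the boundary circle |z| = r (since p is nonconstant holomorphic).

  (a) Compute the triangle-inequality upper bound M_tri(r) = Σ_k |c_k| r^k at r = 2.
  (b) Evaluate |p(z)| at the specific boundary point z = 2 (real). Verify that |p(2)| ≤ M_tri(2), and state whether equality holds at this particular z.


Coefficients: c_0 = 1, c_1 = -3, c_2 = 2. Radius r = 2.
Part (a). Triangle bound: M_tri(r) = Σ_k |c_k| r^k
  = |1|·2^0 + |-3|·2^1 + |2|·2^2
  = 1 + 6 + 8 = 15.
This bounds M(r) := max_{|z|=r} |p(z)| from above; equality holds iff all terms c_k z^k can be made to align in phase at a single z on |z|=r.
Part (b). At z = 2 (real, on the circle |z| = r):
  p(2) = (1)·2^0 + (-3)·2^1 + (2)·2^2 = 3.
  |p(2)| = 3.
Check: |p(2)| = 3 ≤ 15 = M_tri(2). ✓ Equality does not hold at z = 2 (the coefficients have mixed signs, so the terms do not all align in phase there).

M_tri(2) = 15; |p(2)| = 3; equality at z=2: no.


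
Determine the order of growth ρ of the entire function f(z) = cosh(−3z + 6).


cosh(w) is a linear combination of e^{iw} and e^{−iw} (or e^w, e^{−w} in the hyperbolic case), so |cosh(w)| ≤ e^{|w|}. With w = −3z + 6, |w| ≤ 3|z| + 6 = 3r + 6 on |z| = r, giving M(r) ≤ e^{3r + 6}, so ρ ≤ 1. On a suitable ray (z = it for sin/cos; z = t for sinh/cosh, t real → ∞), |cosh(−3z + 6)| grows like e^{3|t|}/2, so ρ ≥ 1. Hence ρ = 1.
Therefore ρ = 1.

Order ρ = 1.


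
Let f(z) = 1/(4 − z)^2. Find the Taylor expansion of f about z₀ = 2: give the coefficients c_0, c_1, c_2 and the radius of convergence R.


Let w = z − z₀, so z = z₀ + w.
Then 4 − z = 4 − (z₀ + w) = (4 − z₀) − w = 2 − w.
f(z) = 1/(2 − w)^2 = (1/(2)^2) · (1 − w/(2))^{−2}.
By the binomial series (1−u)^{−2} = Σ_{n≥0} C(n+1, 1) u^n for |u|<1, with u = w/(2):
  c_n = C(n+1, 1) / (2)^(n+2).
  c_0 = 1/(2)^2 = 1/4.
  c_1 = 2/(2)^3 = 1/4.
  c_2 = 3/(2)^4 = 3/16.
The series is valid for |w/d| < 1, i.e. |z − z₀| < |d|.
Radius of convergence: R = |4 − z₀| = |2| = 2 (distance from z₀ to the singularity z = 4).

c_0 = 1/4, c_1 = 1/4, c_2 = 3/16; R = 2.


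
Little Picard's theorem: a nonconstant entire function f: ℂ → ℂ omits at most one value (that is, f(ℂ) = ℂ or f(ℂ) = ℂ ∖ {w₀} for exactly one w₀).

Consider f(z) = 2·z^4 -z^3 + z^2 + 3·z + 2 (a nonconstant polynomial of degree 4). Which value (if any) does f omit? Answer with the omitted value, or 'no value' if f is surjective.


Little Picard bounds the complement of f(ℂ) to at most one point.
For every w ∈ ℂ, the equation p(z) − w = 0 is a nonconstant polynomial in z and hence has at least one root by the fundamental theorem of algebra. So p is surjective onto ℂ, omitting no value.

Omitted value: no value.


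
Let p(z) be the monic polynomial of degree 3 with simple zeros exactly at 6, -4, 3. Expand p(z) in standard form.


The polynomial is p(z) = ∏_{α ∈ S} (z − α), where S = {6, -4, 3}.
Expanding the product yields: p(z) = z^3 -5·z^2 -18·z + 72.
The resulting polynomial has degree 3 and real coefficients as required.

p(z) = z^3 -5·z^2 -18·z + 72.


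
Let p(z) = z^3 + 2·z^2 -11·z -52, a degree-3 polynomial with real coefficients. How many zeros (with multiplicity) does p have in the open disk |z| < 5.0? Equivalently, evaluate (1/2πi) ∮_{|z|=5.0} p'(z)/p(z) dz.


The zeros of p are: 4, (-3 + 2i), (-3 - 2i).
Their magnitudes are: 4, 3.606, 3.606.
Zeros with |z| < R = 5.0: 4, (-3 + 2i), (-3 - 2i).
Count = 3.
By the argument principle, (1/2πi) ∮_{|z|=R} p'(z)/p(z) dz equals exactly this count.

Number of zeros inside |z| < 5.0: 3.


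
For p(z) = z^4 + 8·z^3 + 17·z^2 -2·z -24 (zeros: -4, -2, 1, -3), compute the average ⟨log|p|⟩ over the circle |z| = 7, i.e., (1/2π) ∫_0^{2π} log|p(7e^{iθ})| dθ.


Zeros: -4, -3, -2, 1; r = 7.
Inside |z| < r: -4, -3, -2, 1. Outside (|z| ≥ r): ∅.
p(0) = -24, so log|p(0)| = log(24) = 3.1781.
Apply Jensen: I(r) = log|p(0)| + Σ_k log(r/|z_k|), summed over zeros inside |z| < r.
  log(r/|z_k|) for z_k = -4: log(7/4) = 0.5596
  log(r/|z_k|) for z_k = -2: log(7/2) = 1.2528
  log(r/|z_k|) for z_k = 1: log(7/1) = 1.9459
  log(r/|z_k|) for z_k = -3: log(7/3) = 0.8473
Sum over inside zeros: 4.6056.
I(r) = log|p(0)| + (inside sum) = 3.1781 + 4.6056 = 7.7836.
Closed form (all zeros inside, monic): I(r) = n·log(r) = 4·log(7) = 7.7836. ✓

I(r) ≈ 7.7836.


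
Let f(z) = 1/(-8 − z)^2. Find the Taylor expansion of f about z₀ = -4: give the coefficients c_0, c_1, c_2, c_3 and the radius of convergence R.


Let w = z − z₀, so z = z₀ + w.
Then -8 − z = -8 − (z₀ + w) = (-8 − z₀) − w = -4 − w.
f(z) = 1/(-4 − w)^2 = (1/(-4)^2) · (1 − w/(-4))^{−2}.
By the binomial series (1−u)^{−2} = Σ_{n≥0} C(n+1, 1) u^n for |u|<1, with u = w/(-4):
  c_n = C(n+1, 1) / (-4)^(n+2).
  c_0 = 1/(-4)^2 = 1/16.
  c_1 = 2/(-4)^3 = -1/32.
  c_2 = 3/(-4)^4 = 3/256.
  c_3 = 4/(-4)^5 = -1/256.
The series is valid for |w/d| < 1, i.e. |z − z₀| < |d|.
Radius of convergence: R = |-8 − z₀| = |-4| = 4 (distance from z₀ to the singularity z = -8).

c_0 = 1/16, c_1 = -1/32, c_2 = 3/256, c_3 = -1/256; R = 4.


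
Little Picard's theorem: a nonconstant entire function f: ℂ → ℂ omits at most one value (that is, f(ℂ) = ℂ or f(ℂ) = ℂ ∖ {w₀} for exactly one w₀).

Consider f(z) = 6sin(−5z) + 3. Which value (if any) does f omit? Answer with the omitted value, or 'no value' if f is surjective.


Little Picard bounds the complement of f(ℂ) to at most one point.
sin is entire and surjective onto ℂ: for every w ∈ ℂ, sin(ζ) = w has a solution ζ ∈ ℂ (e.g., via the complex inverse arcsin). With ζ = −5z this gives z = ζ/(-5). Then 6·sin(−5z) takes every value in 6·ℂ = ℂ, and adding 3 is a bijection of ℂ. So f is surjective and omits no value. (Note: only on the real line is sin bounded by [−1, 1].)

Omitted value: no value.


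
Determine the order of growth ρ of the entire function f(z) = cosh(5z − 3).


cosh(w) is a linear combination of e^{iw} and e^{−iw} (or e^w, e^{−w} in the hyperbolic case), so |cosh(w)| ≤ e^{|w|}. With w = 5z − 3, |w| ≤ 5|z| + 3 = 5r + 3 on |z| = r, giving M(r) ≤ e^{5r + 3}, so ρ ≤ 1. On a suitable ray (z = it for sin/cos; z = t for sinh/cosh, t real → ∞), |cosh(5z − 3)| grows like e^{5|t|}/2, so ρ ≥ 1. Hence ρ = 1.
Therefore ρ = 1.

Order ρ = 1.


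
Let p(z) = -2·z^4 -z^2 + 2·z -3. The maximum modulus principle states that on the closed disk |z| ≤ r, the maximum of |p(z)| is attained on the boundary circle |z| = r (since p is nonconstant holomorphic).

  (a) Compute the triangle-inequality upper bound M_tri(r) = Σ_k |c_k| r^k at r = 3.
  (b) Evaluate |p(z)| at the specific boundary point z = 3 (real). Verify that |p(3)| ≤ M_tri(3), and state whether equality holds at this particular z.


Coefficients: c_0 = -3, c_1 = 2, c_2 = -1, c_3 = 0, c_4 = -2. Radius r = 3.
Part (a). Triangle bound: M_tri(r) = Σ_k |c_k| r^k
  = |-3|·3^0 + |2|·3^1 + |-1|·3^2 + |0|·3^3 + |-2|·3^4
  = 3 + 6 + 9 + 0 + 162 = 180.
This bounds M(r) := max_{|z|=r} |p(z)| from above; equality holds iff all terms c_k z^k can be made to align in phase at a single z on |z|=r.
Part (b). At z = 3 (real, on the circle |z| = r):
  p(3) = (-3)·3^0 + (2)·3^1 + (-1)·3^2 + (0)·3^3 + (-2)·3^4 = -168.
  |p(3)| = 168.
Check: |p(3)| = 168 ≤ 180 = M_tri(3). ✓ Equality does not hold at z = 3 (the coefficients have mixed signs, so the terms do not all align in phase there).

M_tri(3) = 180; |p(3)| = 168; equality at z=3: no.


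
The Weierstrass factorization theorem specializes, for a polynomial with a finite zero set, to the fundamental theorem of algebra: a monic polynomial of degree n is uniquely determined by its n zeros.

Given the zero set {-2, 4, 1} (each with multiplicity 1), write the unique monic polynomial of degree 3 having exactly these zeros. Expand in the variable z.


The polynomial is p(z) = ∏_{α ∈ S} (z − α), where S = {-2, 4, 1}.
Expanding the product yields: p(z) = z^3 -3·z^2 -6·z + 8.
The resulting polynomial has degree 3 and real coefficients as required.

p(z) = z^3 -3·z^2 -6·z + 8.


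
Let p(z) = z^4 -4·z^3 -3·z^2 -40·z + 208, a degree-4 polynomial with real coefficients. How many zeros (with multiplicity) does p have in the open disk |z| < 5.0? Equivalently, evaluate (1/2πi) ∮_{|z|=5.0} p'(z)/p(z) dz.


The zeros of p are: 4, (-2 + 3i), (-2 - 3i), 4.
Their magnitudes are: 4, 3.606, 3.606, 4.
Zeros with |z| < R = 5.0: 4, (-2 + 3i), (-2 - 3i), 4.
Count = 4.
By the argument principle, (1/2πi) ∮_{|z|=R} p'(z)/p(z) dz equals exactly this count.

Number of zeros inside |z| < 5.0: 4.


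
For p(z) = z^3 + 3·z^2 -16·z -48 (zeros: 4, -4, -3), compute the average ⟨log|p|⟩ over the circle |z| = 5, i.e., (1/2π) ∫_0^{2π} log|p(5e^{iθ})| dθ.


Zeros: -4, -3, 4; r = 5.
Inside |z| < r: -4, -3, 4. Outside (|z| ≥ r): ∅.
p(0) = -48, so log|p(0)| = log(48) = 3.8712.
Apply Jensen: I(r) = log|p(0)| + Σ_k log(r/|z_k|), summed over zeros inside |z| < r.
  log(r/|z_k|) for z_k = 4: log(5/4) = 0.2231
  log(r/|z_k|) for z_k = -4: log(5/4) = 0.2231
  log(r/|z_k|) for z_k = -3: log(5/3) = 0.5108
Sum over inside zeros: 0.9571.
I(r) = log|p(0)| + (inside sum) = 3.8712 + 0.9571 = 4.8283.
Closed form (all zeros inside, monic): I(r) = n·log(r) = 3·log(5) = 4.8283. ✓

I(r) ≈ 4.8283.


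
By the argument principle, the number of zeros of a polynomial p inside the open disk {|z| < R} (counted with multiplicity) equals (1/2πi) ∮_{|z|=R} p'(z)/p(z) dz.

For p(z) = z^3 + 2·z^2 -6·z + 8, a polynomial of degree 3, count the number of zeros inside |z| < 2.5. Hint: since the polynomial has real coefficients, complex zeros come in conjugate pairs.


The zeros of p are: -4, (1 + 1i), (1 - 1i).
Their magnitudes are: 4, 1.414, 1.414.
Zeros with |z| < R = 2.5: (1 + 1i), (1 - 1i).
Count = 2.
By the argument principle, (1/2πi) ∮_{|z|=R} p'(z)/p(z) dz equals exactly this count.

Number of zeros inside |z| < 2.5: 2.


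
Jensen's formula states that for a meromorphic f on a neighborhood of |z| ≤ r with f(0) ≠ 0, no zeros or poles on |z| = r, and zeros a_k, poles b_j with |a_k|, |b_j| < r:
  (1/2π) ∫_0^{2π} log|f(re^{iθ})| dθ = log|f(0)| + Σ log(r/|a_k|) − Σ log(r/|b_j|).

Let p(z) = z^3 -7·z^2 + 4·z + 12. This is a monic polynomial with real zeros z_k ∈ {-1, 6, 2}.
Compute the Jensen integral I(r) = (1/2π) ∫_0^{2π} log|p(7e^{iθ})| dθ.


Zeros: -1, 2, 6; r = 7.
Inside |z| < r: -1, 2, 6. Outside (|z| ≥ r): ∅.
p(0) = 12, so log|p(0)| = log(12) = 2.4849.
Apply Jensen: I(r) = log|p(0)| + Σ_k log(r/|z_k|), summed over zeros inside |z| < r.
  log(r/|z_k|) for z_k = -1: log(7/1) = 1.9459
  log(r/|z_k|) for z_k = 6: log(7/6) = 0.1542
  log(r/|z_k|) for z_k = 2: log(7/2) = 1.2528
Sum over inside zeros: 3.3528.
I(r) = log|p(0)| + (inside sum) = 2.4849 + 3.3528 = 5.8377.
Closed form (all zeros inside, monic): I(r) = n·log(r) = 3·log(7) = 5.8377. ✓

I(r) ≈ 5.8377.


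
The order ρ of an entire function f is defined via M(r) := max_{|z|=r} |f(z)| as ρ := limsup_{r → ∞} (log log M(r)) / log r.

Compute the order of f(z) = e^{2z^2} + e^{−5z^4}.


Each summand is entire of order 2 and 4 respectively (as in the single-exponential case). The order of a sum is at most the max of the orders, so ρ ≤ 4. For the lower bound: on |z|=r choose arg z so that -5z^4 is real positive; then |e^{-5z^4}| = e^{5r^4} while |e^{2z^2}| ≤ e^{2r^2} = o(e^{5r^4}). So |f| ≥ e^{5r^4}(1 − o(1)) and ρ ≥ 4. Hence ρ = max(2, 4) = 4.
Therefore ρ = 4.

Order ρ = 4.


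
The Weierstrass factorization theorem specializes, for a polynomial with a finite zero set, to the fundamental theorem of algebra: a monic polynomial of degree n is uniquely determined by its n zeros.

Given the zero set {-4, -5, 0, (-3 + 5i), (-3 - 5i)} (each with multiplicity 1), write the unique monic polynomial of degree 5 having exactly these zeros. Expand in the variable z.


The polynomial is p(z) = ∏_{α ∈ S} (z − α), where S = {-4, -5, 0, (-3 + 5i), (-3 - 5i)}.
Expanding the product yields: p(z) = z^5 + 15·z^4 + 108·z^3 + 426·z^2 + 680·z.
Note conjugate pairs combine to real quadratics: (z − (-3+5i))(z − (-3−5i)) = z² + 6z + 34.
The resulting polynomial has degree 5 and real coefficients as required.

p(z) = z^5 + 15·z^4 + 108·z^3 + 426·z^2 + 680·z.


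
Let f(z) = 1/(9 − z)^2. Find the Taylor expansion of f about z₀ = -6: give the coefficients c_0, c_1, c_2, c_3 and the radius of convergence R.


Let w = z − z₀, so z = z₀ + w.
Then 9 − z = 9 − (z₀ + w) = (9 − z₀) − w = 15 − w.
f(z) = 1/(15 − w)^2 = (1/(15)^2) · (1 − w/(15))^{−2}.
By the binomial series (1−u)^{−2} = Σ_{n≥0} C(n+1, 1) u^n for |u|<1, with u = w/(15):
  c_n = C(n+1, 1) / (15)^(n+2).
  c_0 = 1/(15)^2 = 1/225.
  c_1 = 2/(15)^3 = 2/3375.
  c_2 = 3/(15)^4 = 1/16875.
  c_3 = 4/(15)^5 = 4/759375.
The series is valid for |w/d| < 1, i.e. |z − z₀| < |d|.
Radius of convergence: R = |9 − z₀| = |15| = 15 (distance from z₀ to the singularity z = 9).

c_0 = 1/225, c_1 = 2/3375, c_2 = 1/16875, c_3 = 4/759375; R = 15.


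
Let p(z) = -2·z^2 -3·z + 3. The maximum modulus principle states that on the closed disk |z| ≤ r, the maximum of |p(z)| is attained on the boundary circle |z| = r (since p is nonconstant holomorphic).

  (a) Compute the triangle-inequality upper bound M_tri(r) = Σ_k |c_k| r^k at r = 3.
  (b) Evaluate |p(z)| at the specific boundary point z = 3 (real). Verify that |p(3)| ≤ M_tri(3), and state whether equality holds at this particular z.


Coefficients: c_0 = 3, c_1 = -3, c_2 = -2. Radius r = 3.
Part (a). Triangle bound: M_tri(r) = Σ_k |c_k| r^k
  = |3|·3^0 + |-3|·3^1 + |-2|·3^2
  = 3 + 9 + 18 = 30.
This bounds M(r) := max_{|z|=r} |p(z)| from above; equality holds iff all terms c_k z^k can be made to align in phase at a single z on |z|=r.
Part (b). At z = 3 (real, on the circle |z| = r):
  p(3) = (3)·3^0 + (-3)·3^1 + (-2)·3^2 = -24.
  |p(3)| = 24.
Check: |p(3)| = 24 ≤ 30 = M_tri(3). ✓ Equality does not hold at z = 3 (the coefficients have mixed signs, so the terms do not all align in phase there).

M_tri(3) = 30; |p(3)| = 24; equality at z=3: no.


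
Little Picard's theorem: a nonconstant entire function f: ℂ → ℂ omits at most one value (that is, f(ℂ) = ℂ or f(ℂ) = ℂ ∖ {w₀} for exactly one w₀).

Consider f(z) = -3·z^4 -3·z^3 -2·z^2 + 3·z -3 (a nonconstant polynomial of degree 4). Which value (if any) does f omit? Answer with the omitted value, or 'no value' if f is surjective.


Little Picard bounds the complement of f(ℂ) to at most one point.
For every w ∈ ℂ, the equation p(z) − w = 0 is a nonconstant polynomial in z and hence has at least one root by the fundamental theorem of algebra. So p is surjective onto ℂ, omitting no value.

Omitted value: no value.


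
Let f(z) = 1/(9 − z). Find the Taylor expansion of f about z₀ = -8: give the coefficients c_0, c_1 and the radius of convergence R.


Let w = z − z₀, so z = z₀ + w.
Then 9 − z = 9 − (z₀ + w) = (9 − z₀) − w = 17 − w.
f(z) = 1/(17 − w) = (1/(17)) · 1/(1 − w/(17)) = Σ_{n≥0} w^n / (17)^(n+1).
So c_n = 1/(17)^(n+1):
  c_0 = 1/(17)^1 = 1/17.
  c_1 = 1/(17)^2 = 1/289.
The series is valid for |w/d| < 1, i.e. |z − z₀| < |d|.
Radius of convergence: R = |9 − z₀| = |17| = 17 (distance from z₀ to the singularity z = 9).

c_0 = 1/17, c_1 = 1/289; R = 17.


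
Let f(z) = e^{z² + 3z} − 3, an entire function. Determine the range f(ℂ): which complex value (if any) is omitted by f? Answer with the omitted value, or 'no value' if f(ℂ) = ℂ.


Little Picard bounds the complement of f(ℂ) to at most one point.
The exponent g(z) = z² + 3z is a nonconstant polynomial, hence surjective onto ℂ. So e^{g(z)} takes every value in {e^w : w ∈ ℂ} = ℂ ∖ {0}. Adding -3 shifts the range to ℂ ∖ {-3}. f omits exactly -3.

Omitted value: -3.


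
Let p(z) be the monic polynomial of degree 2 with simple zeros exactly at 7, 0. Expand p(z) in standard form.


The polynomial is p(z) = ∏_{α ∈ S} (z − α), where S = {7, 0}.
Expanding the product yields: p(z) = z^2 -7·z.
The resulting polynomial has degree 2 and real coefficients as required.

p(z) = z^2 -7·z.


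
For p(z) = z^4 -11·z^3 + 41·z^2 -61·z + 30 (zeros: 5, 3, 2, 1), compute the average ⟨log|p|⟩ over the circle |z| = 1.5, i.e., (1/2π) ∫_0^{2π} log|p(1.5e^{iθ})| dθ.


Zeros: 1, 2, 3, 5; r = 1.5.
Inside |z| < r: 1. Outside (|z| ≥ r): 2, 3, 5.
p(0) = 30, so log|p(0)| = log(30) = 3.4012.
Apply Jensen: I(r) = log|p(0)| + Σ_k log(r/|z_k|), summed over zeros inside |z| < r.
  log(r/|z_k|) for z_k = 1: log(1.5/1) = 0.4055
  Outside zeros (2, 3, 5) contribute nothing to the Jensen sum.
Sum over inside zeros: 0.4055.
I(r) = log|p(0)| + (inside sum) = 3.4012 + 0.4055 = 3.8067.
Note: since some zeros are outside |z| ≤ r, the simplified n·log(r) form does NOT apply — only the inside zeros contribute.

I(r) ≈ 3.8067.


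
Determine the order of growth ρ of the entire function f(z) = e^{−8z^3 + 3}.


|e^{−8z^3 + 3}| = e^{Re(-8·z^3) + 3} ≤ e^{8|z|^3 + 3} = e^{8r^3 + 3} on |z| = r, so ρ ≤ 3. Choosing z on |z|=r so that -8·z^3 is real positive (always possible by picking arg z appropriately) gives |f(z)| = e^{8r^3 + 3}, matching the bound. The additive constant 3 does not affect log log M(r) ~ 3·log r. Hence ρ = 3.
Therefore ρ = 3.

Order ρ = 3.


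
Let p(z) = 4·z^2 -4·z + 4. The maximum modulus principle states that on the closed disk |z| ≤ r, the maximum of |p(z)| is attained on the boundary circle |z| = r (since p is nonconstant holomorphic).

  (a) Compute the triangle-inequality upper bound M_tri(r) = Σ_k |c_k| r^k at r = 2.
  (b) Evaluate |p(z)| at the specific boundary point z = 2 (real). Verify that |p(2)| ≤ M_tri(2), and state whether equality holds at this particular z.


Coefficients: c_0 = 4, c_1 = -4, c_2 = 4. Radius r = 2.
Part (a). Triangle bound: M_tri(r) = Σ_k |c_k| r^k
  = |4|·2^0 + |-4|·2^1 + |4|·2^2
  = 4 + 8 + 16 = 28.
This bounds M(r) := max_{|z|=r} |p(z)| from above; equality holds iff all terms c_k z^k can be made to align in phase at a single z on |z|=r.
Part (b). At z = 2 (real, on the circle |z| = r):
  p(2) = (4)·2^0 + (-4)·2^1 + (4)·2^2 = 12.
  |p(2)| = 12.
Check: |p(2)| = 12 ≤ 28 = M_tri(2). ✓ Equality does not hold at z = 2 (the coefficients have mixed signs, so the terms do not all align in phase there).

M_tri(2) = 28; |p(2)| = 12; equality at z=2: no.
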